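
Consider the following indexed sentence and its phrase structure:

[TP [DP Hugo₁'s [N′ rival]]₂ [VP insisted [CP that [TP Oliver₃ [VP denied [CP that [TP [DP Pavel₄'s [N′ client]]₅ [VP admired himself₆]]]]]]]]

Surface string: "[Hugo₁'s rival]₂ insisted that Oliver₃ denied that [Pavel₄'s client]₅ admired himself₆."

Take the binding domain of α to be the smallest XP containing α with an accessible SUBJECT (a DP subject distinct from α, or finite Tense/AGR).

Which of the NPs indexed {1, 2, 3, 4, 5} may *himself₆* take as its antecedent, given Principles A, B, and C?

*himself* is an anaphor, so Principle A applies: it must be bound in its binding domain.
Binding domain of *himself₆*: the embedded TP, whose subject is [Pavel₄'s client]₅.
*Hugo₁* does not c-command the anaphor → cannot bind it.
*[Hugo₁'s rival]₂* c-commands the anaphor but is outside its binding domain → cannot satisfy Principle A.
*Oliver₃* c-commands the anaphor but is outside its binding domain → cannot satisfy Principle A.
*Pavel₄* does not c-command the anaphor → cannot bind it.
*[Pavel₄'s client]₅* c-commands the anaphor within its binding domain → licit binder.

{5}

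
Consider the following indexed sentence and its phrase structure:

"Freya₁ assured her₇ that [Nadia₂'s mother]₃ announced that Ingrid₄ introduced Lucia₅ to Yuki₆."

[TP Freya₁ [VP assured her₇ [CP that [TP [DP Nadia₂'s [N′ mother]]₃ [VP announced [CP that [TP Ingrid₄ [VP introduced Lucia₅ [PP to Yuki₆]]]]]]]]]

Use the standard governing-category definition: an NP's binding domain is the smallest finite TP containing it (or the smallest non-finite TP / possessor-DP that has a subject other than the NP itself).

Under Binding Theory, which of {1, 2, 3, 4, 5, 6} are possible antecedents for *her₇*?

none

*her* is a pronoun, so Principle B applies: it must be free in its binding domain.
Binding domain of *her₇*: the matrix TP, whose subject is Freya₁.
*Freya₁* c-commands the pronoun within its binding domain → coindexation would violate Principle B.
*Nadia₂*: the pronoun c-commands this R-expression → coindexation would violate Principle C on *Nadia₂*.
*[Nadia₂'s mother]₃*: the pronoun c-commands this R-expression → coindexation would violate Principle C on *[Nadia₂'s mother]₃*.
*Ingrid₄*: the pronoun c-commands this R-expression → coindexation would violate Principle C on *Ingrid₄*.
*Lucia₅*: the pronoun c-commands this R-expression → coindexation would violate Principle C on *Lucia₅*.
*Yuki₆*: the pronoun c-commands this R-expression → coindexation would violate Principle C on *Yuki₆*.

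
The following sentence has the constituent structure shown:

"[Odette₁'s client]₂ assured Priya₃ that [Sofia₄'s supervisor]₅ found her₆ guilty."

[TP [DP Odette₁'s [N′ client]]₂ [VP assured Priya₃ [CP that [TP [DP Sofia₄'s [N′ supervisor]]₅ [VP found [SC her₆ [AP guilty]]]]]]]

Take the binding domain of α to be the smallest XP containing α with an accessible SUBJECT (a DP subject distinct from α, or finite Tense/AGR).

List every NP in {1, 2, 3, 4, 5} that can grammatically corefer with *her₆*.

{1, 2, 3, 4}

*her* is a pronoun, so Principle B applies: it must be free in its binding domain.
Binding domain of *her₆*: the embedded TP, whose subject is [Sofia₄'s supervisor]₅.
*Odette₁* and the pronoun do not c-command one another → neither Principle B nor Principle C is at stake; coindexation permitted.
*[Odette₁'s client]₂* c-commands the pronoun but from outside its binding domain, and is not c-commanded by it → coindexation permitted.
*Priya₃* c-commands the pronoun but from outside its binding domain, and is not c-commanded by it → coindexation permitted.
*Sofia₄* and the pronoun do not c-command one another → neither Principle B nor Principle C is at stake; coindexation permitted.
*[Sofia₄'s supervisor]₅* c-commands the pronoun within its binding domain → coindexation would violate Principle B.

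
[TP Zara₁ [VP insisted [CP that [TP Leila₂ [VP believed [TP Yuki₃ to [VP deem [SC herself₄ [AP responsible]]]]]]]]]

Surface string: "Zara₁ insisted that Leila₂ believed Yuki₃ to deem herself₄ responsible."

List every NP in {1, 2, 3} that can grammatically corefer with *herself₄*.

{3}

*herself* is an anaphor, so Principle A applies: it must be bound in its binding domain.
Binding domain of *herself₄*: the embedded TP, whose subject is Yuki₃.
*Zara₁* c-commands the anaphor but is outside its binding domain → cannot satisfy Principle A.
*Leila₂* c-commands the anaphor but is outside its binding domain → cannot satisfy Principle A.
*Yuki₃* c-commands the anaphor within its binding domain → licit binder.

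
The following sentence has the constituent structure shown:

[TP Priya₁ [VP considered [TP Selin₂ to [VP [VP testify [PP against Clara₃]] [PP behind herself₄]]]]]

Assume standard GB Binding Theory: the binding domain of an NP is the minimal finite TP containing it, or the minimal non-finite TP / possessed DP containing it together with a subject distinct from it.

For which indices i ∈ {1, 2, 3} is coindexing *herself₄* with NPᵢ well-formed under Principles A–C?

{2}

*herself* is an anaphor, so Principle A applies: it must be bound in its binding domain.
Binding domain of *herself₄*: the embedded TP, whose subject is Selin₂.
*Priya₁* c-commands the anaphor but is outside its binding domain → cannot satisfy Principle A.
*Selin₂* c-commands the anaphor within its binding domain → licit binder.
*Clara₃* does not c-command the anaphor → cannot bind it.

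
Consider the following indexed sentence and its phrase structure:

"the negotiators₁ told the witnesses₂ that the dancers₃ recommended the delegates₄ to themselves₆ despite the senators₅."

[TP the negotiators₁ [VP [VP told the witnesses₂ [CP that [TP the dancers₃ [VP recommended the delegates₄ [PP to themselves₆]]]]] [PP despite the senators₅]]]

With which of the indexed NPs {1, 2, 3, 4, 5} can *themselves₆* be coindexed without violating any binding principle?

*themselves* is an anaphor, so Principle A applies: it must be bound in its binding domain.
Binding domain of *themselves₆*: the embedded TP, whose subject is the dancers₃.
*the negotiators₁* c-commands the anaphor but is outside its binding domain → cannot satisfy Principle A.
*the witnesses₂* c-commands the anaphor but is outside its binding domain → cannot satisfy Principle A.
*the dancers₃* c-commands the anaphor within its binding domain → licit binder.
*the delegates₄* c-commands the anaphor within its binding domain → licit binder.
*the senators₅* does not c-command the anaphor → cannot bind it.

{3, 4}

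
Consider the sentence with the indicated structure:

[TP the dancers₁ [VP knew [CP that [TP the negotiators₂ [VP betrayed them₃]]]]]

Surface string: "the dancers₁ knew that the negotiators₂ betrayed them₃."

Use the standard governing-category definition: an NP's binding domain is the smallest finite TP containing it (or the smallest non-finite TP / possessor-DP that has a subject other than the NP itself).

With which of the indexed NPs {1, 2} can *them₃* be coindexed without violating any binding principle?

{1}

*them* is a pronoun, so Principle B applies: it must be free in its binding domain.
Binding domain of *them₃*: the embedded TP, whose subject is the negotiators₂.
*the dancers₁* c-commands the pronoun but from outside its binding domain, and is not c-commanded by it → coindexation permitted.
*the negotiators₂* c-commands the pronoun within its binding domain → coindexation would violate Principle B.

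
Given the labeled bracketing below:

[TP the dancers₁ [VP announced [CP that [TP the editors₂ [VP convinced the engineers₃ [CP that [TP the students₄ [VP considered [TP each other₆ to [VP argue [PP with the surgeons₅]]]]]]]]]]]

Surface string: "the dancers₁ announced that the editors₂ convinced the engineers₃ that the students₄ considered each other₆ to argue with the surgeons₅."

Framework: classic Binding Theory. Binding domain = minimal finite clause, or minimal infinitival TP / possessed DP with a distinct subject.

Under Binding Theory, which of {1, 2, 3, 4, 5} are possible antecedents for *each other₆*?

*each other* is an anaphor, so Principle A applies: it must be bound in its binding domain.
Binding domain of *each other₆*: the embedded TP, whose subject is the students₄.
*the dancers₁* c-commands the anaphor but is outside its binding domain → cannot satisfy Principle A.
*the editors₂* c-commands the anaphor but is outside its binding domain → cannot satisfy Principle A.
*the engineers₃* c-commands the anaphor but is outside its binding domain → cannot satisfy Principle A.
*the students₄* c-commands the anaphor within its binding domain → licit binder.
*the surgeons₅* does not c-command the anaphor → cannot bind it.

{4}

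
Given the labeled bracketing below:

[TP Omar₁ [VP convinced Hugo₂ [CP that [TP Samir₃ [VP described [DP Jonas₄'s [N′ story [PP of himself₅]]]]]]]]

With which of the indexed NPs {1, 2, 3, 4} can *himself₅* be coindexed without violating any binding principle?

{4}

*himself* is an anaphor, so Principle A applies: it must be bound in its binding domain.
Binding domain of *himself₅*: the possessed DP, whose subject is Jonas₄.
*Omar₁* c-commands the anaphor but is outside its binding domain → cannot satisfy Principle A.
*Hugo₂* c-commands the anaphor but is outside its binding domain → cannot satisfy Principle A.
*Samir₃* c-commands the anaphor but is outside its binding domain → cannot satisfy Principle A.
*Jonas₄* c-commands the anaphor within its binding domain → licit binder.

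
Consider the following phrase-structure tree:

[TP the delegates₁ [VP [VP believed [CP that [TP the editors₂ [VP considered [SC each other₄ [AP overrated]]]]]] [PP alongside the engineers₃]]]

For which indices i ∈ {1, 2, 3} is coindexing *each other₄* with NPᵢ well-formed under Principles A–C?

*each other* is an anaphor, so Principle A applies: it must be bound in its binding domain.
Binding domain of *each other₄*: the embedded TP, whose subject is the editors₂.
*the delegates₁* c-commands the anaphor but is outside its binding domain → cannot satisfy Principle A.
*the editors₂* c-commands the anaphor within its binding domain → licit binder.
*the engineers₃* does not c-command the anaphor → cannot bind it.

{2}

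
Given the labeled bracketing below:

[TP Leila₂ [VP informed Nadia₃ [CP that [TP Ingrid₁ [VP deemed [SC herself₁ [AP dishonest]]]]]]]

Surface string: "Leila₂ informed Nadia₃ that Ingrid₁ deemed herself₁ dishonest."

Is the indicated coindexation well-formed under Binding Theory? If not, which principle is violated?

grammatical

The two coindexed NPs are *Ingrid₁* and *herself₁*.
*herself₁* is an anaphor; its binding domain is the embedded TP, whose subject is Ingrid₁. *Ingrid₁* c-commands it within that domain and shares its index, so Principle A is satisfied.
*Ingrid₁* is an R-expression; *herself₁* does not c-command it, and no other NP shares its index, so Principle C is satisfied.
All principles are respected.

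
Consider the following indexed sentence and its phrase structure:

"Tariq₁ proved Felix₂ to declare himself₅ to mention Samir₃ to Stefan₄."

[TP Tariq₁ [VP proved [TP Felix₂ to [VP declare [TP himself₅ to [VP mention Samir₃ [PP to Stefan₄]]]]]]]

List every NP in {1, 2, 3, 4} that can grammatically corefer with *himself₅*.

*himself* is an anaphor, so Principle A applies: it must be bound in its binding domain.
Binding domain of *himself₅*: the embedded TP, whose subject is Felix₂.
*Tariq₁* c-commands the anaphor but is outside its binding domain → cannot satisfy Principle A.
*Felix₂* c-commands the anaphor within its binding domain → licit binder.
*Samir₃* does not c-command the anaphor → cannot bind it.
*Stefan₄* does not c-command the anaphor → cannot bind it.

{2}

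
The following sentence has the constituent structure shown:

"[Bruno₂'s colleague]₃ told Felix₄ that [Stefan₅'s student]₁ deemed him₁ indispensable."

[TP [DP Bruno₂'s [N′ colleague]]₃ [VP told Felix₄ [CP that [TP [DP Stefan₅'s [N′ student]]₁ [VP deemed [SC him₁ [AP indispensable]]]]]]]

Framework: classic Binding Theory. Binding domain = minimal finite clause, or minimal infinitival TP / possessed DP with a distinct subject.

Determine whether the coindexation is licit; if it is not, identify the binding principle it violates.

Principle B

The two coindexed NPs are *[Stefan₅'s student]₁* and *him₁*.
*him₁* is a pronoun. Its binding domain is the embedded TP, whose subject is [Stefan₅'s student]₁.
*[Stefan₅'s student]₁* c-commands it within that domain and carries the same index.
The pronoun is locally bound → Principle B violation.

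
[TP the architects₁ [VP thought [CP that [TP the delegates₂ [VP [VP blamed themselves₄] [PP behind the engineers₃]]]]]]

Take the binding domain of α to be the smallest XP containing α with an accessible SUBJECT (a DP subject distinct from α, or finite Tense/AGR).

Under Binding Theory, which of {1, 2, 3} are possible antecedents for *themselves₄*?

*themselves* is an anaphor, so Principle A applies: it must be bound in its binding domain.
Binding domain of *themselves₄*: the embedded TP, whose subject is the delegates₂.
*the architects₁* c-commands the anaphor but is outside its binding domain → cannot satisfy Principle A.
*the delegates₂* c-commands the anaphor within its binding domain → licit binder.
*the engineers₃* does not c-command the anaphor → cannot bind it.

{2}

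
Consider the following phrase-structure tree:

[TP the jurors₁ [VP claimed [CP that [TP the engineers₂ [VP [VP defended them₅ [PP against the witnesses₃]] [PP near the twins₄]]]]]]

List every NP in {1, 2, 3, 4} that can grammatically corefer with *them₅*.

{1, 4}

*them* is a pronoun, so Principle B applies: it must be free in its binding domain.
Binding domain of *them₅*: the embedded TP, whose subject is the engineers₂.
*the jurors₁* c-commands the pronoun but from outside its binding domain, and is not c-commanded by it → coindexation permitted.
*the engineers₂* c-commands the pronoun within its binding domain → coindexation would violate Principle B.
*the witnesses₃*: the pronoun c-commands this R-expression → coindexation would violate Principle C on *the witnesses₃*.
*the twins₄* and the pronoun do not c-command one another → neither Principle B nor Principle C is at stake; coindexation permitted.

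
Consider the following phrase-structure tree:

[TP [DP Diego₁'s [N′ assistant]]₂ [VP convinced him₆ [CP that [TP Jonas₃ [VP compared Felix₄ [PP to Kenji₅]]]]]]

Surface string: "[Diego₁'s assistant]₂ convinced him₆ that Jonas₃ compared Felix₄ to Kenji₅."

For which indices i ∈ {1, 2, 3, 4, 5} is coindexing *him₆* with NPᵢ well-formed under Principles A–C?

{1}

*him* is a pronoun, so Principle B applies: it must be free in its binding domain.
Binding domain of *him₆*: the matrix TP, whose subject is [Diego₁'s assistant]₂.
*Diego₁* and the pronoun do not c-command one another → neither Principle B nor Principle C is at stake; coindexation permitted.
*[Diego₁'s assistant]₂* c-commands the pronoun within its binding domain → coindexation would violate Principle B.
*Jonas₃*: the pronoun c-commands this R-expression → coindexation would violate Principle C on *Jonas₃*.
*Felix₄*: the pronoun c-commands this R-expression → coindexation would violate Principle C on *Felix₄*.
*Kenji₅*: the pronoun c-commands this R-expression → coindexation would violate Principle C on *Kenji₅*.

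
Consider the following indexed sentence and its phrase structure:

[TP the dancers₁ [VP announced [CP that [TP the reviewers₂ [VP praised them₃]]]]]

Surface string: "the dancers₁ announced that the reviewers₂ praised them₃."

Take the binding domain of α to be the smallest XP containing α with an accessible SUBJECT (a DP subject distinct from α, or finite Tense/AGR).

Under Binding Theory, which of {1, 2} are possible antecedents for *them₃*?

{1}

*them* is a pronoun, so Principle B applies: it must be free in its binding domain.
Binding domain of *them₃*: the embedded TP, whose subject is the reviewers₂.
*the dancers₁* c-commands the pronoun but from outside its binding domain, and is not c-commanded by it → coindexation permitted.
*the reviewers₂* c-commands the pronoun within its binding domain → coindexation would violate Principle B.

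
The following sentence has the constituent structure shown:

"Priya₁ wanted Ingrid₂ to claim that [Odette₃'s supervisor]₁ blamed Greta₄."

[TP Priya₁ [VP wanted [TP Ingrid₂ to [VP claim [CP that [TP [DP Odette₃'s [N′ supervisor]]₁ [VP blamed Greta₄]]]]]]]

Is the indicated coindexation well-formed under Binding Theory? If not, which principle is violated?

Principle C

The two coindexed NPs are *[Odette₃'s supervisor]₁* and *Priya₁*.
*[Odette₃'s supervisor]₁* is an R-expression. Principle C requires it to be free everywhere.
*Priya₁* c-commands it and carries the same index.
The R-expression is bound → Principle C violation.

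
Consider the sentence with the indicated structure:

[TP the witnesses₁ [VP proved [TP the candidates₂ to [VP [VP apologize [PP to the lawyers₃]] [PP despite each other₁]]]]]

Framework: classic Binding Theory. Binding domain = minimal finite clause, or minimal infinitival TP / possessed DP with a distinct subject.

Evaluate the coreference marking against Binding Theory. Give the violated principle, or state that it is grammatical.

The two coindexed NPs are *the witnesses₁* and *each other₁*.
*each other₁* is an anaphor. Principle A requires it to be bound within its binding domain — the embedded TP, whose subject is the candidates₂.
Within that domain it is c-commanded by *the candidates₂*, which does not share its index.
*the witnesses₁* does c-command the anaphor, but from outside its binding domain.
The anaphor is unbound in its domain → Principle A violation.

Principle A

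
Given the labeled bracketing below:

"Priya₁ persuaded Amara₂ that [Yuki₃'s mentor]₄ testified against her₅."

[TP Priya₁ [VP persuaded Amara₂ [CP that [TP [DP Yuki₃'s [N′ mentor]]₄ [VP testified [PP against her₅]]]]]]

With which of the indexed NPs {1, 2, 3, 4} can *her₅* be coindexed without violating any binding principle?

*her* is a pronoun, so Principle B applies: it must be free in its binding domain.
Binding domain of *her₅*: the embedded TP, whose subject is [Yuki₃'s mentor]₄.
*Priya₁* c-commands the pronoun but from outside its binding domain, and is not c-commanded by it → coindexation permitted.
*Amara₂* c-commands the pronoun but from outside its binding domain, and is not c-commanded by it → coindexation permitted.
*Yuki₃* and the pronoun do not c-command one another → neither Principle B nor Principle C is at stake; coindexation permitted.
*[Yuki₃'s mentor]₄* c-commands the pronoun within its binding domain → coindexation would violate Principle B.

{1, 2, 3}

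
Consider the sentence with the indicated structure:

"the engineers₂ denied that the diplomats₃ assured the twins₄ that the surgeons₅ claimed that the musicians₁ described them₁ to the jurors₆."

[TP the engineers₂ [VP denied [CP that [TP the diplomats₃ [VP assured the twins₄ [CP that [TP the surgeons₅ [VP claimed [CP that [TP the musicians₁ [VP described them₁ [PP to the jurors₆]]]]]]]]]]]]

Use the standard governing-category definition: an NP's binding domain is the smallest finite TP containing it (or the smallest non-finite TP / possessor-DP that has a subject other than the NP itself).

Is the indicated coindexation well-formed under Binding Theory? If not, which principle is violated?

Principle B

The two coindexed NPs are *the musicians₁* and *them₁*.
*them₁* is a pronoun. Its binding domain is the embedded TP, whose subject is the musicians₁.
*the musicians₁* c-commands it within that domain and carries the same index.
The pronoun is locally bound → Principle B violation.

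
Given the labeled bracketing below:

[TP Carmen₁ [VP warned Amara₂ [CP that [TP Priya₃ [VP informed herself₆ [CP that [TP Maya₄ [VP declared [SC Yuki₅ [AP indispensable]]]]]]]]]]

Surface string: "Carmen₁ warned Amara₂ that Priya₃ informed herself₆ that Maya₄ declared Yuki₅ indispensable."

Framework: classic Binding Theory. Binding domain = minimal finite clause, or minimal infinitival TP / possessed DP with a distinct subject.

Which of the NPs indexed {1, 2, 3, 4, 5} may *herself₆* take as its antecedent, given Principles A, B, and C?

{3}

*herself* is an anaphor, so Principle A applies: it must be bound in its binding domain.
Binding domain of *herself₆*: the embedded TP, whose subject is Priya₃.
*Carmen₁* c-commands the anaphor but is outside its binding domain → cannot satisfy Principle A.
*Amara₂* c-commands the anaphor but is outside its binding domain → cannot satisfy Principle A.
*Priya₃* c-commands the anaphor within its binding domain → licit binder.
*Maya₄* does not c-command the anaphor → cannot bind it.
*Yuki₅* does not c-command the anaphor → cannot bind it.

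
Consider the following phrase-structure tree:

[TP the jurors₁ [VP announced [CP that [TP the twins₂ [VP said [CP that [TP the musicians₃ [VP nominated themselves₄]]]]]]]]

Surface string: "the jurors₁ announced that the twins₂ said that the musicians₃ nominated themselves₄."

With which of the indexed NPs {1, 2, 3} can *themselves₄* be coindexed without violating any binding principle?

*themselves* is an anaphor, so Principle A applies: it must be bound in its binding domain.
Binding domain of *themselves₄*: the embedded TP, whose subject is the musicians₃.
*the jurors₁* c-commands the anaphor but is outside its binding domain → cannot satisfy Principle A.
*the twins₂* c-commands the anaphor but is outside its binding domain → cannot satisfy Principle A.
*the musicians₃* c-commands the anaphor within its binding domain → licit binder.

{3}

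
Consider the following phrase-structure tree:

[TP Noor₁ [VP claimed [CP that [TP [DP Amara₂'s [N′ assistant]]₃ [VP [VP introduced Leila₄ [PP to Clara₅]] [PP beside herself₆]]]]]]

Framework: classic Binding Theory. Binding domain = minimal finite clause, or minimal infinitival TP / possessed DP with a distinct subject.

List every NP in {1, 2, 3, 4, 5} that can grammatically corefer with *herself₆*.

{3}

*herself* is an anaphor, so Principle A applies: it must be bound in its binding domain.
Binding domain of *herself₆*: the embedded TP, whose subject is [Amara₂'s assistant]₃.
*Noor₁* c-commands the anaphor but is outside its binding domain → cannot satisfy Principle A.
*Amara₂* does not c-command the anaphor → cannot bind it.
*[Amara₂'s assistant]₃* c-commands the anaphor within its binding domain → licit binder.
*Leila₄* does not c-command the anaphor → cannot bind it.
*Clara₅* does not c-command the anaphor → cannot bind it.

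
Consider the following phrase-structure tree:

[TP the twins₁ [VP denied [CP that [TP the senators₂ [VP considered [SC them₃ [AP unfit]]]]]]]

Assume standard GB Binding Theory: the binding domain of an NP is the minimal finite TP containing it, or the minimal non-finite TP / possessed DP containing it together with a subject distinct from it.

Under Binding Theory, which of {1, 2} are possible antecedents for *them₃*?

{1}

*them* is a pronoun, so Principle B applies: it must be free in its binding domain.
Binding domain of *them₃*: the embedded TP, whose subject is the senators₂.
*the twins₁* c-commands the pronoun but from outside its binding domain, and is not c-commanded by it → coindexation permitted.
*the senators₂* c-commands the pronoun within its binding domain → coindexation would violate Principle B.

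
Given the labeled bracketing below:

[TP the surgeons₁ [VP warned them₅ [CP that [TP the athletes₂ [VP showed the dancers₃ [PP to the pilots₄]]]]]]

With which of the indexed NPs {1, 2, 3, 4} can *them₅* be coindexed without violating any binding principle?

*them* is a pronoun, so Principle B applies: it must be free in its binding domain.
Binding domain of *them₅*: the matrix TP, whose subject is the surgeons₁.
*the surgeons₁* c-commands the pronoun within its binding domain → coindexation would violate Principle B.
*the athletes₂*: the pronoun c-commands this R-expression → coindexation would violate Principle C on *the athletes₂*.
*the dancers₃*: the pronoun c-commands this R-expression → coindexation would violate Principle C on *the dancers₃*.
*the pilots₄*: the pronoun c-commands this R-expression → coindexation would violate Principle C on *the pilots₄*.

none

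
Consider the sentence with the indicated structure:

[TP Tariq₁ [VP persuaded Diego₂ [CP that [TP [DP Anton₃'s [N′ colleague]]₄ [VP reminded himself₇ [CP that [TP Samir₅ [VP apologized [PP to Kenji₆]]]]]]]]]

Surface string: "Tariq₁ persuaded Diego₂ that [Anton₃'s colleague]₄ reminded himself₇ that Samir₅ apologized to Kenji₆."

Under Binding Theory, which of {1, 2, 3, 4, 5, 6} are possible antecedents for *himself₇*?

{4}

*himself* is an anaphor, so Principle A applies: it must be bound in its binding domain.
Binding domain of *himself₇*: the embedded TP, whose subject is [Anton₃'s colleague]₄.
*Tariq₁* c-commands the anaphor but is outside its binding domain → cannot satisfy Principle A.
*Diego₂* c-commands the anaphor but is outside its binding domain → cannot satisfy Principle A.
*Anton₃* does not c-command the anaphor → cannot bind it.
*[Anton₃'s colleague]₄* c-commands the anaphor within its binding domain → licit binder.
*Samir₅* does not c-command the anaphor → cannot bind it.
*Kenji₆* does not c-command the anaphor → cannot bind it.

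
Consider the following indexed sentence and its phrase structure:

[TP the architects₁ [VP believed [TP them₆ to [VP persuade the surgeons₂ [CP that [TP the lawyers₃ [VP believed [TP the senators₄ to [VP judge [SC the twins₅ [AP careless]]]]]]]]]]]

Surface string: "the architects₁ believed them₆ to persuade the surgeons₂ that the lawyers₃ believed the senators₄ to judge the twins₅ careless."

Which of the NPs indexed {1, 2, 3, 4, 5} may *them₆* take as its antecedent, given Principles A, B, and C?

none

*them* is a pronoun, so Principle B applies: it must be free in its binding domain.
Binding domain of *them₆*: the matrix TP, whose subject is the architects₁.
*the architects₁* c-commands the pronoun within its binding domain → coindexation would violate Principle B.
*the surgeons₂*: the pronoun c-commands this R-expression → coindexation would violate Principle C on *the surgeons₂*.
*the lawyers₃*: the pronoun c-commands this R-expression → coindexation would violate Principle C on *the lawyers₃*.
*the senators₄*: the pronoun c-commands this R-expression → coindexation would violate Principle C on *the senators₄*.
*the twins₅*: the pronoun c-commands this R-expression → coindexation would violate Principle C on *the twins₅*.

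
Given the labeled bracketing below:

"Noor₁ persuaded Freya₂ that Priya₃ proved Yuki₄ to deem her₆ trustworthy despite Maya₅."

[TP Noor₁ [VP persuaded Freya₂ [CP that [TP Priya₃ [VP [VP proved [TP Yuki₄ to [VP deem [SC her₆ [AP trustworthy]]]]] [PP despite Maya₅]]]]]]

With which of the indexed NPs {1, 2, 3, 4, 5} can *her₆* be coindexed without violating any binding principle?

{1, 2, 3, 5}

*her* is a pronoun, so Principle B applies: it must be free in its binding domain.
Binding domain of *her₆*: the embedded TP, whose subject is Yuki₄.
*Noor₁* c-commands the pronoun but from outside its binding domain, and is not c-commanded by it → coindexation permitted.
*Freya₂* c-commands the pronoun but from outside its binding domain, and is not c-commanded by it → coindexation permitted.
*Priya₃* c-commands the pronoun but from outside its binding domain, and is not c-commanded by it → coindexation permitted.
*Yuki₄* c-commands the pronoun within its binding domain → coindexation would violate Principle B.
*Maya₅* and the pronoun do not c-command one another → neither Principle B nor Principle C is at stake; coindexation permitted.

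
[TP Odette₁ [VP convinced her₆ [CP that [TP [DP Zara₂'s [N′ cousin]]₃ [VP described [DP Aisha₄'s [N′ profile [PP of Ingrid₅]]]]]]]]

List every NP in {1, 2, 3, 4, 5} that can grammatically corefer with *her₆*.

*her* is a pronoun, so Principle B applies: it must be free in its binding domain.
Binding domain of *her₆*: the matrix TP, whose subject is Odette₁.
*Odette₁* c-commands the pronoun within its binding domain → coindexation would violate Principle B.
*Zara₂*: the pronoun c-commands this R-expression → coindexation would violate Principle C on *Zara₂*.
*[Zara₂'s cousin]₃*: the pronoun c-commands this R-expression → coindexation would violate Principle C on *[Zara₂'s cousin]₃*.
*Aisha₄*: the pronoun c-commands this R-expression → coindexation would violate Principle C on *Aisha₄*.
*Ingrid₅*: the pronoun c-commands this R-expression → coindexation would violate Principle C on *Ingrid₅*.

none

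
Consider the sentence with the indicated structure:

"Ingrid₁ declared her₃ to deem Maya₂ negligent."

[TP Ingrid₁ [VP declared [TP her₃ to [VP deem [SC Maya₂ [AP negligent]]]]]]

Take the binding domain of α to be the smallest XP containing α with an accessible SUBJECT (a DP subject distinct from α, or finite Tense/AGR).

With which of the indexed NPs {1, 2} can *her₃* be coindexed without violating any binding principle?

*her* is a pronoun, so Principle B applies: it must be free in its binding domain.
Binding domain of *her₃*: the matrix TP, whose subject is Ingrid₁.
*Ingrid₁* c-commands the pronoun within its binding domain → coindexation would violate Principle B.
*Maya₂*: the pronoun c-commands this R-expression → coindexation would violate Principle C on *Maya₂*.

none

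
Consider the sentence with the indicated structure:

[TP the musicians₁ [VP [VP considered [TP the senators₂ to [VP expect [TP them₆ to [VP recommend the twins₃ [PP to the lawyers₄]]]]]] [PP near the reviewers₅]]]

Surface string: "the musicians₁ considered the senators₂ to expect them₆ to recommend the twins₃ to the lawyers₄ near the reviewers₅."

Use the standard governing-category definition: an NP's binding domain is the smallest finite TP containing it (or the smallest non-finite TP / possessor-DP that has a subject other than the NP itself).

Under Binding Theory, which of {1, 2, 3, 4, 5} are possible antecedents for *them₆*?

{1, 5}

*them* is a pronoun, so Principle B applies: it must be free in its binding domain.
Binding domain of *them₆*: the embedded TP, whose subject is the senators₂.
*the musicians₁* c-commands the pronoun but from outside its binding domain, and is not c-commanded by it → coindexation permitted.
*the senators₂* c-commands the pronoun within its binding domain → coindexation would violate Principle B.
*the twins₃*: the pronoun c-commands this R-expression → coindexation would violate Principle C on *the twins₃*.
*the lawyers₄*: the pronoun c-commands this R-expression → coindexation would violate Principle C on *the lawyers₄*.
*the reviewers₅* and the pronoun do not c-command one another → neither Principle B nor Principle C is at stake; coindexation permitted.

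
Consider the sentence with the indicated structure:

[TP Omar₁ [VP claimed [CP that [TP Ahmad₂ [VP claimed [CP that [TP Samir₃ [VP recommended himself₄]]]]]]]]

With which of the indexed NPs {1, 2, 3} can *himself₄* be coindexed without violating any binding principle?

{3}

*himself* is an anaphor, so Principle A applies: it must be bound in its binding domain.
Binding domain of *himself₄*: the embedded TP, whose subject is Samir₃.
*Omar₁* c-commands the anaphor but is outside its binding domain → cannot satisfy Principle A.
*Ahmad₂* c-commands the anaphor but is outside its binding domain → cannot satisfy Principle A.
*Samir₃* c-commands the anaphor within its binding domain → licit binder.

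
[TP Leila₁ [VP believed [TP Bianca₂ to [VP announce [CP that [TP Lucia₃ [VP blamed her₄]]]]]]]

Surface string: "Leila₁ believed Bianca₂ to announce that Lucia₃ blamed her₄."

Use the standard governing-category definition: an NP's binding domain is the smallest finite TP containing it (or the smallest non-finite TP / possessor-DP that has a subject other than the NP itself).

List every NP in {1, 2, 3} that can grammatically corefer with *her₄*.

{1, 2}

*her* is a pronoun, so Principle B applies: it must be free in its binding domain.
Binding domain of *her₄*: the embedded TP, whose subject is Lucia₃.
*Leila₁* c-commands the pronoun but from outside its binding domain, and is not c-commanded by it → coindexation permitted.
*Bianca₂* c-commands the pronoun but from outside its binding domain, and is not c-commanded by it → coindexation permitted.
*Lucia₃* c-commands the pronoun within its binding domain → coindexation would violate Principle B.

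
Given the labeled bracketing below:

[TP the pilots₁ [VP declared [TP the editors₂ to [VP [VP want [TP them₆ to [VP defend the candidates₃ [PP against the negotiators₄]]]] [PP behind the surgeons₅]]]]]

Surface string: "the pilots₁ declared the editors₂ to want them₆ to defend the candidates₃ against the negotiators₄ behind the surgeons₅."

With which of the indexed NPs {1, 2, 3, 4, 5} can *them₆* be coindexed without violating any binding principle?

{1, 5}

*them* is a pronoun, so Principle B applies: it must be free in its binding domain.
Binding domain of *them₆*: the embedded TP, whose subject is the editors₂.
*the pilots₁* c-commands the pronoun but from outside its binding domain, and is not c-commanded by it → coindexation permitted.
*the editors₂* c-commands the pronoun within its binding domain → coindexation would violate Principle B.
*the candidates₃*: the pronoun c-commands this R-expression → coindexation would violate Principle C on *the candidates₃*.
*the negotiators₄*: the pronoun c-commands this R-expression → coindexation would violate Principle C on *the negotiators₄*.
*the surgeons₅* and the pronoun do not c-command one another → neither Principle B nor Principle C is at stake; coindexation permitted.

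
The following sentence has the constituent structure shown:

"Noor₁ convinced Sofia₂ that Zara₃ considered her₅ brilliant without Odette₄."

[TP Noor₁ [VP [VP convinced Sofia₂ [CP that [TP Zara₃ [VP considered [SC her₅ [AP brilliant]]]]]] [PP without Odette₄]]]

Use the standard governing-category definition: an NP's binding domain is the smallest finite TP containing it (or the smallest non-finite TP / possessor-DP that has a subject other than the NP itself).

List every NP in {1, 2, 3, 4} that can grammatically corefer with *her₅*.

*her* is a pronoun, so Principle B applies: it must be free in its binding domain.
Binding domain of *her₅*: the embedded TP, whose subject is Zara₃.
*Noor₁* c-commands the pronoun but from outside its binding domain, and is not c-commanded by it → coindexation permitted.
*Sofia₂* c-commands the pronoun but from outside its binding domain, and is not c-commanded by it → coindexation permitted.
*Zara₃* c-commands the pronoun within its binding domain → coindexation would violate Principle B.
*Odette₄* and the pronoun do not c-command one another → neither Principle B nor Principle C is at stake; coindexation permitted.

{1, 2, 4}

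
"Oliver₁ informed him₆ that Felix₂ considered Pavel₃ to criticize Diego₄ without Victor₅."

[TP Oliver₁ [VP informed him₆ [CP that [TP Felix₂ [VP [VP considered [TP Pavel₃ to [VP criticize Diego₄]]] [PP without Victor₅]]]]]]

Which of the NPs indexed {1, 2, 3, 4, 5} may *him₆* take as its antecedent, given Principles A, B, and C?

*him* is a pronoun, so Principle B applies: it must be free in its binding domain.
Binding domain of *him₆*: the matrix TP, whose subject is Oliver₁.
*Oliver₁* c-commands the pronoun within its binding domain → coindexation would violate Principle B.
*Felix₂*: the pronoun c-commands this R-expression → coindexation would violate Principle C on *Felix₂*.
*Pavel₃*: the pronoun c-commands this R-expression → coindexation would violate Principle C on *Pavel₃*.
*Diego₄*: the pronoun c-commands this R-expression → coindexation would violate Principle C on *Diego₄*.
*Victor₅*: the pronoun c-commands this R-expression → coindexation would violate Principle C on *Victor₅*.

none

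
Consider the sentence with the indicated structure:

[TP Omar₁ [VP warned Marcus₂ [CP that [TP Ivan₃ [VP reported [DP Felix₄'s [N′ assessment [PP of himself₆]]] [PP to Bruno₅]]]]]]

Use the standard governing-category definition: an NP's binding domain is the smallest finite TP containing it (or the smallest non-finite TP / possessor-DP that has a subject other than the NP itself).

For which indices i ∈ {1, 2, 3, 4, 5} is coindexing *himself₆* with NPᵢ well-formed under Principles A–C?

*himself* is an anaphor, so Principle A applies: it must be bound in its binding domain.
Binding domain of *himself₆*: the possessed DP, whose subject is Felix₄.
*Omar₁* c-commands the anaphor but is outside its binding domain → cannot satisfy Principle A.
*Marcus₂* c-commands the anaphor but is outside its binding domain → cannot satisfy Principle A.
*Ivan₃* c-commands the anaphor but is outside its binding domain → cannot satisfy Principle A.
*Felix₄* c-commands the anaphor within its binding domain → licit binder.
*Bruno₅* does not c-command the anaphor → cannot bind it.

{4}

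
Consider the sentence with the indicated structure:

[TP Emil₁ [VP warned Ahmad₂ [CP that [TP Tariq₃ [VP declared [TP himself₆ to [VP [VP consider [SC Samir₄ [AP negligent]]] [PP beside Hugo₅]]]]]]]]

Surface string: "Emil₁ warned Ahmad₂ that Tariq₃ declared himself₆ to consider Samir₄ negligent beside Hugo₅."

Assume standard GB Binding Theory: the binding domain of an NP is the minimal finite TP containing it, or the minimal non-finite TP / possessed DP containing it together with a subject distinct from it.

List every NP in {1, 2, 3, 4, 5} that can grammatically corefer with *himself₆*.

{3}

*himself* is an anaphor, so Principle A applies: it must be bound in its binding domain.
Binding domain of *himself₆*: the embedded TP, whose subject is Tariq₃.
*Emil₁* c-commands the anaphor but is outside its binding domain → cannot satisfy Principle A.
*Ahmad₂* c-commands the anaphor but is outside its binding domain → cannot satisfy Principle A.
*Tariq₃* c-commands the anaphor within its binding domain → licit binder.
*Samir₄* does not c-command the anaphor → cannot bind it.
*Hugo₅* does not c-command the anaphor → cannot bind it.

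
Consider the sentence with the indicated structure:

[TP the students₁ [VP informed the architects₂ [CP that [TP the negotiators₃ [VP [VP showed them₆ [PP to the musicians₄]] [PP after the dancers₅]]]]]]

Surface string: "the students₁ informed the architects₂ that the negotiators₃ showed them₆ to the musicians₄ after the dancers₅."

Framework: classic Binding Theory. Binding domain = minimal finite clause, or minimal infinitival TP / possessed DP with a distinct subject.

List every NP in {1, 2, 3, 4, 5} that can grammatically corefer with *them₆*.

*them* is a pronoun, so Principle B applies: it must be free in its binding domain.
Binding domain of *them₆*: the embedded TP, whose subject is the negotiators₃.
*the students₁* c-commands the pronoun but from outside its binding domain, and is not c-commanded by it → coindexation permitted.
*the architects₂* c-commands the pronoun but from outside its binding domain, and is not c-commanded by it → coindexation permitted.
*the negotiators₃* c-commands the pronoun within its binding domain → coindexation would violate Principle B.
*the musicians₄*: the pronoun c-commands this R-expression → coindexation would violate Principle C on *the musicians₄*.
*the dancers₅* and the pronoun do not c-command one another → neither Principle B nor Principle C is at stake; coindexation permitted.

{1, 2, 5}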